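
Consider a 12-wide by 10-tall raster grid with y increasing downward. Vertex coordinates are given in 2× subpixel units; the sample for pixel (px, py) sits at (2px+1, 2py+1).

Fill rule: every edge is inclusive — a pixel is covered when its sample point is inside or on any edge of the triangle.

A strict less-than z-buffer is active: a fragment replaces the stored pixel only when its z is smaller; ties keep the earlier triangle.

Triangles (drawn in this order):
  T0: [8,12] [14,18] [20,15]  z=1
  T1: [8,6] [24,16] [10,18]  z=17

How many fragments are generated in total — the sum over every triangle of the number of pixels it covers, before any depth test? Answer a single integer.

T0:
  2·area = 54  (B↔C swapped to make it positive)
  edge (8, 12)→(20, 15): d=(12,3) inclusive
  edge (20, 15)→(14, 18): d=(-6,3) inclusive
  edge (14, 18)→(8, 12): d=(-6,-6) inclusive
    (0,2)@(1, 5): e=[-63,117,0] → ·  [on edge]
    (1,3)@(3, 7): e=[-45,99,0] → ·  [on edge]
    (2,4)@(5, 9): e=[-27,81,0] → ·  [on edge]
    (3,5)@(7, 11): e=[-9,63,0] → ·  [on edge]
    (4,6)@(9, 13): e=[9,45,0] → █  [on edge]
    (5,6)@(11, 13): e=[3,39,12] → █
    (6,6)@(13, 13): e=[-3,33,24] → ·
    (4,7)@(9, 15): e=[33,33,-12] → ·
    (5,7)@(11, 15): e=[27,27,0] → █  [on edge]
    (6,7)@(13, 15): e=[21,21,12] → █
    (7,7)@(15, 15): e=[15,15,24] → █
    (8,7)@(17, 15): e=[9,9,36] → █
    (6,8)@(13, 17): e=[45,9,0] → █  [on edge]
    (7,9)@(15, 19): e=[63,-9,0] → ·  [on edge]
  covered (9 px):
    · · · · · · · · · · · ·
    · · · · · · · · · · · ·
    · · · · · · · · · · · ·
    · · · · · · · · · · · ·
    · · · · · · · · · · · ·
    · · · · · · · · · · · ·
    · · · · █ █ · · · · · ·
    · · · · · █ █ █ █ █ · ·
    · · · · · · █ █ · · · ·
    · · · · · · · · · · · ·
T1:
  2·area = 172
  edge (8, 6)→(24, 16): d=(16,10) inclusive
  edge (24, 16)→(10, 18): d=(-14,2) inclusive
  edge (10, 18)→(8, 6): d=(-2,-12) inclusive
    (4,3)@(9, 7): e=[6,156,10] → █
    (5,3)@(11, 7): e=[-14,152,34] → ·
    (4,4)@(9, 9): e=[38,128,6] → █
    (5,4)@(11, 9): e=[18,124,30] → █
    (6,4)@(13, 9): e=[-2,120,54] → ·
    (4,5)@(9, 11): e=[70,100,2] → █
    (6,5)@(13, 11): e=[30,92,50] → █
    (7,5)@(15, 11): e=[10,88,74] → █
    (8,5)@(17, 11): e=[-10,84,98] → ·
    (4,6)@(9, 13): e=[102,72,-2] → ·
    (5,6)@(11, 13): e=[82,68,22] → █
    (8,6)@(17, 13): e=[22,56,94] → █
    (8,8)@(17, 17): e=[86,0,86] → █  [on edge]
    (1,9)@(3, 19): e=[258,0,-86] → ·  [on edge]
  covered (22 px):
    · · · · · · · · · · · ·
    · · · · · · · · · · · ·
    · · · · · · · · · · · ·
    · · · · █ · · · · · · ·
    · · · · █ █ · · · · · ·
    · · · · █ █ █ █ · · · ·
    · · · · · █ █ █ █ █ · ·
    · · · · · █ █ █ █ █ █ ·
    · · · · · █ █ █ █ · · ·
    · · · · · · · · · · · ·

Final: 31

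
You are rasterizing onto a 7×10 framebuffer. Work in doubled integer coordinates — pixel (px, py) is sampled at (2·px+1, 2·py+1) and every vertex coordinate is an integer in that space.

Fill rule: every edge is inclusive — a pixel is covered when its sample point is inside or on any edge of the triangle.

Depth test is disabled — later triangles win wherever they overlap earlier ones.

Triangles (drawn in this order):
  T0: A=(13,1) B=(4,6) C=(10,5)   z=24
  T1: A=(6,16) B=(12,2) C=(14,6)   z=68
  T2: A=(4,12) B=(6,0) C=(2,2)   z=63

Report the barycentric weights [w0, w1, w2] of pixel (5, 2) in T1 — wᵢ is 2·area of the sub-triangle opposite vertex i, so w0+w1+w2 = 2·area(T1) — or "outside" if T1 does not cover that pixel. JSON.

T0:
  2·area = 21  (B↔C swapped to make it positive)
  edge (13, 1)→(10, 5): d=(-3,4) inclusive
  edge (10, 5)→(4, 6): d=(-6,1) inclusive
  edge (4, 6)→(13, 1): d=(9,-5) inclusive
    (6,0)@(13, 1): e=[0,21,0] → X  [on edge]
    (5,1)@(11, 3): e=[2,11,8] → X
    (6,1)@(13, 3): e=[-6,9,18] → .
    (3,2)@(7, 5): e=[12,3,6] → X
    (4,2)@(9, 5): e=[4,1,16] → X
    (5,2)@(11, 5): e=[-4,-1,26] → .
    (3,3)@(7, 7): e=[6,-9,24] → .
    (4,3)@(9, 7): e=[-2,-11,34] → .
    (3,4)@(7, 9): e=[0,-21,42] → .  [on edge]
    (0,8)@(1, 17): e=[0,-63,84] → .  [on edge]
  covered (4 px):
    . . . . . . X
    . . . . . X .
    . . . X X . .
    . . . . . . .
    . . . . . . .
    . . . . . . .
    . . . . . . .
    . . . . . . .
    . . . . . . .
    . . . . . . .
T1:
  2·area = 52
  edge (6, 16)→(12, 2): d=(6,-14) inclusive
  edge (12, 2)→(14, 6): d=(2,4) inclusive
  edge (14, 6)→(6, 16): d=(-8,10) inclusive
    (5,2)@(11, 5): e=[4,10,38] → X
    (6,2)@(13, 5): e=[32,2,18] → X
    (5,3)@(11, 7): e=[16,14,22] → X
    (4,4)@(9, 9): e=[0,26,26] → X  [on edge]
    (6,4)@(13, 9): e=[56,10,-14] → .
    (4,5)@(9, 11): e=[12,30,10] → X
    (5,5)@(11, 11): e=[40,22,-10] → .
    (4,6)@(9, 13): e=[24,34,-6] → .
  covered (7 px):
    . . . . . . .
    . . . . . . .
    . . . . . X X
    . . . . . X X
    . . . . X X .
    . . . . X . .
    . . . . . . .
    . . . . . . .
    . . . . . . .
    . . . . . . .
T2:
  2·area = 44  (B↔C swapped to make it positive)
  edge (4, 12)→(2, 2): d=(-2,-10) inclusive
  edge (2, 2)→(6, 0): d=(4,-2) inclusive
  edge (6, 0)→(4, 12): d=(-2,12) inclusive
    (2,0)@(5, 1): e=[32,2,10] → X
    (3,0)@(7, 1): e=[52,6,-14] → .
    (1,1)@(3, 3): e=[8,6,30] → X
    (3,1)@(7, 3): e=[48,14,-18] → .
    (1,2)@(3, 5): e=[4,14,26] → X
    (3,2)@(7, 5): e=[44,22,-22] → .
    (1,3)@(3, 7): e=[0,22,22] → X  [on edge]
    (2,3)@(5, 7): e=[20,26,-2] → .
    (1,4)@(3, 9): e=[-4,30,18] → .
    (2,8)@(5, 17): e=[0,66,-22] → .  [on edge]
  covered (6 px):
    . . X . . . .
    . X X . . . .
    . X X . . . .
    . X . . . . .
    . . . . . . .
    . . . . . . .
    . . . . . . .
    . . . . . . .
    . . . . . . .
    . . . . . . .

Answer: [10,38,4]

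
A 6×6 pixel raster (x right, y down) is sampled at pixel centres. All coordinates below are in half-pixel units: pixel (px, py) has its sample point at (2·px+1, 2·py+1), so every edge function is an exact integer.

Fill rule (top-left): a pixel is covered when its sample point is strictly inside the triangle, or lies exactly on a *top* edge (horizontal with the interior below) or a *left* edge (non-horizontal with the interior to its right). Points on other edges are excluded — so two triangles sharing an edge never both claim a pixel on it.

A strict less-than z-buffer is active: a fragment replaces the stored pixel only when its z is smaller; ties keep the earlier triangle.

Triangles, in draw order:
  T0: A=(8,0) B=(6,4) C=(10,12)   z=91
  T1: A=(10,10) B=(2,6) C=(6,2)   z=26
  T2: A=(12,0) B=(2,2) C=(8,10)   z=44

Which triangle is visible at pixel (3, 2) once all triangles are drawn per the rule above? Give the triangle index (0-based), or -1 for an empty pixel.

T0:
  2·area = 32  (B↔C swapped to make it positive)
  edge (8, 0)→(10, 12): d=(2,12) right/bottom  bias=-1
  edge (10, 12)→(6, 4): d=(-4,-8) top-left  bias=+0
  edge (6, 4)→(8, 0): d=(2,-4) top-left  bias=+0
    (3,1)@(7, 3): e=[18,12,2] → #
    (4,1)@(9, 3): e=[-6,28,10] → ·
    (3,2)@(7, 5): e=[22,4,6] → #
    (4,2)@(9, 5): e=[-2,20,14] → ·
    (3,3)@(7, 7): e=[26,-4,10] → ·
    (4,3)@(9, 7): e=[2,12,18] → #
    (5,3)@(11, 7): e=[-22,28,26] → ·
    (4,4)@(9, 9): e=[6,4,22] → #
    (5,4)@(11, 9): e=[-18,20,30] → ·
    (4,5)@(9, 11): e=[10,-4,26] → ·
  covered (4 px):
    · · · · · ·
    · · · # · ·
    · · · # · ·
    · · · · # ·
    · · · · # ·
    · · · · · ·
T1:
  2·area = 48
  edge (10, 10)→(2, 6): d=(-8,-4) top-left  bias=+0
  edge (2, 6)→(6, 2): d=(4,-4) top-left  bias=+0
  edge (6, 2)→(10, 10): d=(4,8) right/bottom  bias=-1
    (3,0)@(7, 1): e=[60,0,-12] → ·  [on edge]
    (2,1)@(5, 3): e=[36,0,12] → #  [on edge]
    (3,1)@(7, 3): e=[44,8,-4] → ·
    (1,2)@(3, 5): e=[12,0,36] → #  [on edge]
    (3,2)@(7, 5): e=[28,16,4] → #
    (4,2)@(9, 5): e=[36,24,-12] → ·
    (0,3)@(1, 7): e=[-12,0,60] → ·  [on edge]
    (1,3)@(3, 7): e=[-4,8,44] → ·
    (2,3)@(5, 7): e=[4,16,28] → #
    (4,3)@(9, 7): e=[20,32,-4] → ·
    (2,4)@(5, 9): e=[-12,24,36] → ·
    (3,4)@(7, 9): e=[-4,32,20] → ·
  covered (7 px):
    · · · · · ·
    · · # · · ·
    · # # # · ·
    · · # # · ·
    · · · · # ·
    · · · · · ·
T2:
  2·area = 92  (B↔C swapped to make it positive)
  edge (12, 0)→(8, 10): d=(-4,10) right/bottom  bias=-1
  edge (8, 10)→(2, 2): d=(-6,-8) top-left  bias=+0
  edge (2, 2)→(12, 0): d=(10,-2) top-left  bias=+0
    (3,0)@(7, 1): e=[46,46,0] → #  [on edge]
    (4,0)@(9, 1): e=[26,62,4] → #
    (5,0)@(11, 1): e=[6,78,8] → #
    (1,1)@(3, 3): e=[78,2,12] → #
    (2,1)@(5, 3): e=[58,18,16] → #
    (5,1)@(11, 3): e=[-2,66,28] → ·
    (1,2)@(3, 5): e=[70,-10,32] → ·
    (2,2)@(5, 5): e=[50,6,36] → #
    (5,2)@(11, 5): e=[-10,54,48] → ·
    (2,3)@(5, 7): e=[42,-6,56] → ·
    (3,3)@(7, 7): e=[22,10,60] → #
    (5,3)@(11, 7): e=[-18,42,68] → ·
  covered (12 px):
    · · · # # #
    · # # # # ·
    · · # # # ·
    · · · # # ·
    · · · · · ·
    · · · · · ·

Z-buffer (winner per pixel, '.' = empty):
  . . . 2 2 2
  . 2 1 2 2 .
  . 1 1 1 2 .
  . . 1 1 2 .
  . . . . 1 .
  . . . . . .

Answer: 1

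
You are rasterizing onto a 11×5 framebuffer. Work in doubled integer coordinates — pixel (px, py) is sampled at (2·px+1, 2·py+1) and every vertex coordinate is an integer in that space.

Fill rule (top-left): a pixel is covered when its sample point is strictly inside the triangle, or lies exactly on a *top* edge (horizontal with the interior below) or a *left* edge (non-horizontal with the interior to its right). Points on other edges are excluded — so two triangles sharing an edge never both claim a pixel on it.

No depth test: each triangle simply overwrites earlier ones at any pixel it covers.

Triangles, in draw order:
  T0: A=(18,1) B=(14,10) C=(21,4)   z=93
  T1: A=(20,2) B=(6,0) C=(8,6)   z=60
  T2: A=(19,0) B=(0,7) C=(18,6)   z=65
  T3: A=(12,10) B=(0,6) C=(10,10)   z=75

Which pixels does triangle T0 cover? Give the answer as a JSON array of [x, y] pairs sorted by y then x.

T0:
  2·area = 39  (B↔C swapped to make it positive)
  edge (18, 1)→(21, 4): d=(3,3) right/bottom  bias=-1
  edge (21, 4)→(14, 10): d=(-7,6) right/bottom  bias=-1
  edge (14, 10)→(18, 1): d=(4,-9) top-left  bias=+0
    (9,1)@(19, 3): e=[3,19,17] → X
    (10,1)@(21, 3): e=[-3,7,35] → .
    (8,2)@(17, 5): e=[15,17,7] → X
    (10,2)@(21, 5): e=[3,-7,43] → .
    (8,3)@(17, 7): e=[21,3,15] → X
    (9,3)@(19, 7): e=[15,-9,33] → .
    (7,4)@(15, 9): e=[33,1,5] → X
    (8,4)@(17, 9): e=[27,-11,23] → .
  covered (5 px):
    . . . . . . . . . . .
    . . . . . . . . . X .
    . . . . . . . . X X .
    . . . . . . . . X . .
    . . . . . . . X . . .
T1:
  2·area = 80  (B↔C swapped to make it positive)
  edge (20, 2)→(8, 6): d=(-12,4) right/bottom  bias=-1
  edge (8, 6)→(6, 0): d=(-2,-6) top-left  bias=+0
  edge (6, 0)→(20, 2): d=(14,2) right/bottom  bias=-1
    (3,0)@(7, 1): e=[64,4,12] → X
    (4,0)@(9, 1): e=[56,16,8] → X
    (5,0)@(11, 1): e=[48,28,4] → X
    (6,0)@(13, 1): e=[40,40,0] → .  [on edge]
    (3,1)@(7, 3): e=[40,0,40] → X  [on edge]
    (6,1)@(13, 3): e=[16,36,28] → X
    (7,1)@(15, 3): e=[8,48,24] → X
    (8,1)@(17, 3): e=[0,60,20] → .  [on edge]
    (3,2)@(7, 5): e=[16,-4,68] → .
    (4,2)@(9, 5): e=[8,8,64] → X
    (5,2)@(11, 5): e=[0,20,60] → .  [on edge]
    (6,2)@(13, 5): e=[-8,32,56] → .
    (2,3)@(5, 7): e=[0,-20,100] → .  [on edge]
    (4,4)@(9, 9): e=[-40,0,120] → .  [on edge]
  covered (9 px):
    . . . X X X . . . . .
    . . . X X X X X . . .
    . . . . X . . . . . .
    . . . . . . . . . . .
    . . . . . . . . . . .
T2:
  2·area = 107  (B↔C swapped to make it positive)
  edge (19, 0)→(18, 6): d=(-1,6) right/bottom  bias=-1
  edge (18, 6)→(0, 7): d=(-18,1) right/bottom  bias=-1
  edge (0, 7)→(19, 0): d=(19,-7) top-left  bias=+0
    (8,0)@(17, 1): e=[11,91,5] → X
    (9,0)@(19, 1): e=[-1,89,19] → .
    (5,1)@(11, 3): e=[45,61,1] → X
    (6,1)@(13, 3): e=[33,59,15] → X
    (7,1)@(15, 3): e=[21,57,29] → X
    (9,1)@(19, 3): e=[-3,53,57] → .
    (3,2)@(7, 5): e=[67,29,11] → X
    (4,2)@(9, 5): e=[55,27,25] → X
    (9,2)@(19, 5): e=[-5,17,95] → .
    (3,3)@(7, 7): e=[65,-7,49] → .
    (4,3)@(9, 7): e=[53,-9,63] → .
    (5,3)@(11, 7): e=[41,-11,77] → .
  covered (11 px):
    . . . . . . . . X . .
    . . . . . X X X X . .
    . . . X X X X X X . .
    . . . . . . . . . . .
    . . . . . . . . . . .
T3:
  2·area = 8  (B↔C swapped to make it positive)
  edge (12, 10)→(10, 10): d=(-2,0) right/bottom  bias=-1
  edge (10, 10)→(0, 6): d=(-10,-4) top-left  bias=+0
  edge (0, 6)→(12, 10): d=(12,4) right/bottom  bias=-1
    (1,3)@(3, 7): e=[6,2,0] → .  [on edge]
    (4,4)@(9, 9): e=[2,6,0] → .  [on edge]
  covered (0 px):
    . . . . . . . . . . .
    . . . . . . . . . . .
    . . . . . . . . . . .
    . . . . . . . . . . .
    . . . . . . . . . . .

Result: [[9,1],[8,2],[9,2],[8,3],[7,4]]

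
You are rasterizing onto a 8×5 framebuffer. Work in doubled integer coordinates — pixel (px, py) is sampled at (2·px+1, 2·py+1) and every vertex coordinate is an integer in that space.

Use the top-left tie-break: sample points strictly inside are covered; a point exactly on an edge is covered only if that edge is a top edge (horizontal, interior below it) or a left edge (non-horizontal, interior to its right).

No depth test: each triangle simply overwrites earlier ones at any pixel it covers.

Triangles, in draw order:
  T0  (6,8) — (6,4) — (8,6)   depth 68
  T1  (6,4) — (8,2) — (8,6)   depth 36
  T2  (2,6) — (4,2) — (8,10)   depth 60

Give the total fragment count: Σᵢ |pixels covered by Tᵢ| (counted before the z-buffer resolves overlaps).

T0:
  2·area = 8
  edge (6, 8)→(6, 4): d=(0,-4) top-left  bias=+0
  edge (6, 4)→(8, 6): d=(2,2) right/bottom  bias=-1
  edge (8, 6)→(6, 8): d=(-2,2) right/bottom  bias=-1
    (1,0)@(3, 1): e=[-12,0,20] → ·  [on edge]
    (6,0)@(13, 1): e=[28,-20,0] → ·  [on edge]
    (2,1)@(5, 3): e=[-4,0,12] → ·  [on edge]
    (5,1)@(11, 3): e=[20,-12,0] → ·  [on edge]
    (3,2)@(7, 5): e=[4,0,4] → ·  [on edge]
    (4,2)@(9, 5): e=[12,-4,0] → ·  [on edge]
    (3,3)@(7, 7): e=[4,4,0] → ·  [on edge]
    (4,3)@(9, 7): e=[12,0,-4] → ·  [on edge]
    (2,4)@(5, 9): e=[-4,12,0] → ·  [on edge]
    (5,4)@(11, 9): e=[20,0,-12] → ·  [on edge]
  covered (0 px):
    · · · · · · · ·
    · · · · · · · ·
    · · · · · · · ·
    · · · · · · · ·
    · · · · · · · ·
T1:
  2·area = 8
  edge (6, 4)→(8, 2): d=(2,-2) top-left  bias=+0
  edge (8, 2)→(8, 6): d=(0,4) right/bottom  bias=-1
  edge (8, 6)→(6, 4): d=(-2,-2) top-left  bias=+0
    (1,0)@(3, 1): e=[-12,20,0] → ·  [on edge]
    (4,0)@(9, 1): e=[0,-4,12] → ·  [on edge]
    (2,1)@(5, 3): e=[-4,12,0] → ·  [on edge]
    (3,1)@(7, 3): e=[0,4,4] → #  [on edge]
    (4,1)@(9, 3): e=[4,-4,8] → ·
    (2,2)@(5, 5): e=[0,12,-4] → ·  [on edge]
    (3,2)@(7, 5): e=[4,4,0] → #  [on edge]
    (4,2)@(9, 5): e=[8,-4,4] → ·
    (1,3)@(3, 7): e=[0,20,-12] → ·  [on edge]
    (3,3)@(7, 7): e=[8,4,-4] → ·
    (4,3)@(9, 7): e=[12,-4,0] → ·  [on edge]
    (0,4)@(1, 9): e=[0,28,-20] → ·  [on edge]
    (5,4)@(11, 9): e=[20,-12,0] → ·  [on edge]
  covered (2 px):
    · · · · · · · ·
    · · · # · · · ·
    · · · # · · · ·
    · · · · · · · ·
    · · · · · · · ·
T2:
  2·area = 32
  edge (2, 6)→(4, 2): d=(2,-4) top-left  bias=+0
  edge (4, 2)→(8, 10): d=(4,8) right/bottom  bias=-1
  edge (8, 10)→(2, 6): d=(-6,-4) top-left  bias=+0
    (1,2)@(3, 5): e=[2,20,10] → #
    (2,2)@(5, 5): e=[10,4,18] → #
    (3,2)@(7, 5): e=[18,-12,26] → ·
    (1,3)@(3, 7): e=[6,28,-2] → ·
    (2,3)@(5, 7): e=[14,12,6] → #
    (3,3)@(7, 7): e=[22,-4,14] → ·
    (2,4)@(5, 9): e=[18,20,-6] → ·
    (3,4)@(7, 9): e=[26,4,2] → #
    (4,4)@(9, 9): e=[34,-12,10] → ·
  covered (4 px):
    · · · · · · · ·
    · · · · · · · ·
    · # # · · · · ·
    · · # · · · · ·
    · · · # · · · ·

Final: 6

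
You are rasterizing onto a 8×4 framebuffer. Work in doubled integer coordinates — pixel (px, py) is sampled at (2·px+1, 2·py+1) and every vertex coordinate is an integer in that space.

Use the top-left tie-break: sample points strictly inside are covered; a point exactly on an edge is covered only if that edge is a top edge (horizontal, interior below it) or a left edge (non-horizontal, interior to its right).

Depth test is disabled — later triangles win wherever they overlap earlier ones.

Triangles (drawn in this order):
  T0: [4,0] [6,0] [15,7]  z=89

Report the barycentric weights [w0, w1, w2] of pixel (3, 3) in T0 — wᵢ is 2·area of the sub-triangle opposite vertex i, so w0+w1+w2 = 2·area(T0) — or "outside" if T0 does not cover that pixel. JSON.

T0:
  2·area = 14
  edge (4, 0)→(6, 0): d=(2,0) top-left  bias=+0
  edge (6, 0)→(15, 7): d=(9,7) right/bottom  bias=-1
  edge (15, 7)→(4, 0): d=(-11,-7) top-left  bias=+0
    (3,0)@(7, 1): e=[2,2,10] → █
    (4,0)@(9, 1): e=[2,-12,24] → ·
    (3,1)@(7, 3): e=[6,20,-12] → ·
    (4,1)@(9, 3): e=[6,6,2] → █
    (5,1)@(11, 3): e=[6,-8,16] → ·
    (4,2)@(9, 5): e=[10,24,-20] → ·
    (7,3)@(15, 7): e=[14,0,0] → ·  [on edge]
  covered (2 px):
    · · · █ · · · ·
    · · · · █ · · ·
    · · · · · · · ·
    · · · · · · · ·

Result: "outside"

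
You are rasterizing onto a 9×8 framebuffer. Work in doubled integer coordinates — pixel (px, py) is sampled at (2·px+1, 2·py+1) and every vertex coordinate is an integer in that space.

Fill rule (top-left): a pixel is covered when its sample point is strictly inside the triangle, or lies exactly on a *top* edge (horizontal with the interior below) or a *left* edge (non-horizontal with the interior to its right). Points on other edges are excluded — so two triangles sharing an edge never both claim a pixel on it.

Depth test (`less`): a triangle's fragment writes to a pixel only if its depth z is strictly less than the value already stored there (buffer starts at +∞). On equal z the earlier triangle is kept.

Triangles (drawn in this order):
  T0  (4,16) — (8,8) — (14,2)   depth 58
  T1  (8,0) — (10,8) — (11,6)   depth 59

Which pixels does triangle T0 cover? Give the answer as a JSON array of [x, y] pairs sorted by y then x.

T0:
  2·area = 24
  edge (4, 16)→(8, 8): d=(4,-8) top-left  bias=+0
  edge (8, 8)→(14, 2): d=(6,-6) top-left  bias=+0
  edge (14, 2)→(4, 16): d=(-10,14) right/bottom  bias=-1
    (7,0)@(15, 1): e=[28,0,-4] → ·  [on edge]
    (6,1)@(13, 3): e=[20,0,4] → #  [on edge]
    (7,1)@(15, 3): e=[36,12,-24] → ·
    (5,2)@(11, 5): e=[12,0,12] → #  [on edge]
    (6,2)@(13, 5): e=[28,12,-16] → ·
    (4,3)@(9, 7): e=[4,0,20] → #  [on edge]
    (5,3)@(11, 7): e=[20,12,-8] → ·
    (3,4)@(7, 9): e=[-4,0,28] → ·  [on edge]
    (4,4)@(9, 9): e=[12,12,0] → ·  [on edge]
    (2,5)@(5, 11): e=[-12,0,36] → ·  [on edge]
    (3,5)@(7, 11): e=[4,12,8] → #
    (4,5)@(9, 11): e=[20,24,-20] → ·
    (1,6)@(3, 13): e=[-20,0,44] → ·  [on edge]
    (0,7)@(1, 15): e=[-28,0,52] → ·  [on edge]
  covered (4 px):
    · · · · · · · · ·
    · · · · · · # · ·
    · · · · · # · · ·
    · · · · # · · · ·
    · · · · · · · · ·
    · · · # · · · · ·
    · · · · · · · · ·
    · · · · · · · · ·
T1:
  2·area = 12  (B↔C swapped to make it positive)
  edge (8, 0)→(11, 6): d=(3,6) right/bottom  bias=-1
  edge (11, 6)→(10, 8): d=(-1,2) right/bottom  bias=-1
  edge (10, 8)→(8, 0): d=(-2,-8) top-left  bias=+0
    (4,1)@(9, 3): e=[3,7,2] → #
    (5,1)@(11, 3): e=[-9,3,18] → ·
    (4,2)@(9, 5): e=[9,5,-2] → ·
  covered (1 px):
    · · · · · · · · ·
    · · · · # · · · ·
    · · · · · · · · ·
    · · · · · · · · ·
    · · · · · · · · ·
    · · · · · · · · ·
    · · · · · · · · ·
    · · · · · · · · ·

Result: [[6,1],[5,2],[4,3],[3,5]]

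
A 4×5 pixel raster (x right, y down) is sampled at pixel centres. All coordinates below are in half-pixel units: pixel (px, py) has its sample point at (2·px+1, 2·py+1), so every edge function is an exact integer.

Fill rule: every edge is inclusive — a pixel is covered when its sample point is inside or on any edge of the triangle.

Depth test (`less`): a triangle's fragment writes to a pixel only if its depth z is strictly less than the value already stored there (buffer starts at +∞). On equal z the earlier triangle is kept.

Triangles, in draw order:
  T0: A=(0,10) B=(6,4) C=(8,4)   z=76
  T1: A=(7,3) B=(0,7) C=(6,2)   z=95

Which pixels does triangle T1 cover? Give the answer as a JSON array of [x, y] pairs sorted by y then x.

T0:
  2·area = 12
  edge (0, 10)→(6, 4): d=(6,-6) inclusive
  edge (6, 4)→(8, 4): d=(2,0) inclusive
  edge (8, 4)→(0, 10): d=(-8,6) inclusive
    (3,1)@(7, 3): e=[0,-2,14] → ·  [on edge]
    (2,2)@(5, 5): e=[0,2,10] → #  [on edge]
    (3,2)@(7, 5): e=[12,2,-2] → ·
    (1,3)@(3, 7): e=[0,6,6] → #  [on edge]
    (2,3)@(5, 7): e=[12,6,-6] → ·
    (0,4)@(1, 9): e=[0,10,2] → #  [on edge]
    (1,4)@(3, 9): e=[12,10,-10] → ·
  covered (3 px):
    · · · ·
    · · · ·
    · · # ·
    · # · ·
    # · · ·
T1:
  2·area = 11
  edge (7, 3)→(0, 7): d=(-7,4) inclusive
  edge (0, 7)→(6, 2): d=(6,-5) inclusive
  edge (6, 2)→(7, 3): d=(1,1) inclusive
    (2,0)@(5, 1): e=[22,-11,0] → ·  [on edge]
    (2,1)@(5, 3): e=[8,1,2] → #
    (3,1)@(7, 3): e=[0,11,0] → #  [on edge]
    (1,2)@(3, 5): e=[2,3,6] → #
    (2,2)@(5, 5): e=[-6,13,4] → ·
    (3,2)@(7, 5): e=[-14,23,2] → ·
    (1,3)@(3, 7): e=[-12,15,8] → ·
  covered (3 px):
    · · · ·
    · · # #
    · # · ·
    · · · ·
    · · · ·

Answer: [[2,1],[3,1],[1,2]]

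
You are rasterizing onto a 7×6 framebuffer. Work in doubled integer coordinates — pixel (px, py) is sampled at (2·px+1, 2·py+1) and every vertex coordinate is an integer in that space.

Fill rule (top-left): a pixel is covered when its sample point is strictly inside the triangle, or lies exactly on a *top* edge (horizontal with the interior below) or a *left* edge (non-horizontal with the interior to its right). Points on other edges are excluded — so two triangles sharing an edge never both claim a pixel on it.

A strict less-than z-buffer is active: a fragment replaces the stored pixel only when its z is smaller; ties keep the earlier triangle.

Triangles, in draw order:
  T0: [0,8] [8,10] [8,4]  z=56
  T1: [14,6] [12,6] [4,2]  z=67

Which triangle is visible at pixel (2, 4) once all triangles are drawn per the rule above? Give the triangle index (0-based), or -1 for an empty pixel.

T0:
  2·area = 48  (B↔C swapped to make it positive)
  edge (0, 8)→(8, 4): d=(8,-4) top-left  bias=+0
  edge (8, 4)→(8, 10): d=(0,6) right/bottom  bias=-1
  edge (8, 10)→(0, 8): d=(-8,-2) top-left  bias=+0
    (3,2)@(7, 5): e=[4,6,38] → █
    (4,2)@(9, 5): e=[12,-6,42] → ·
    (1,3)@(3, 7): e=[4,30,14] → █
    (2,3)@(5, 7): e=[12,18,18] → █
    (4,3)@(9, 7): e=[28,-6,26] → ·
    (1,4)@(3, 9): e=[20,30,-2] → ·
    (2,4)@(5, 9): e=[28,18,2] → █
    (4,4)@(9, 9): e=[44,-6,10] → ·
    (2,5)@(5, 11): e=[44,18,-14] → ·
    (3,5)@(7, 11): e=[52,6,-10] → ·
  covered (6 px):
    · · · · · · ·
    · · · · · · ·
    · · · █ · · ·
    · █ █ █ · · ·
    · · █ █ · · ·
    · · · · · · ·
T1:
  2·area = 8
  edge (14, 6)→(12, 6): d=(-2,0) right/bottom  bias=-1
  edge (12, 6)→(4, 2): d=(-8,-4) top-left  bias=+0
  edge (4, 2)→(14, 6): d=(10,4) right/bottom  bias=-1
    (5,2)@(11, 5): e=[2,4,2] → █
    (6,2)@(13, 5): e=[2,12,-6] → ·
    (5,3)@(11, 7): e=[-2,-12,22] → ·
  covered (1 px):
    · · · · · · ·
    · · · · · · ·
    · · · · · █ ·
    · · · · · · ·
    · · · · · · ·
    · · · · · · ·

Z-buffer (winner per pixel, '.' = empty):
  . . . . . . .
  . . . . . . .
  . . . 0 . 1 .
  . 0 0 0 . . .
  . . 0 0 . . .
  . . . . . . .

Result: 0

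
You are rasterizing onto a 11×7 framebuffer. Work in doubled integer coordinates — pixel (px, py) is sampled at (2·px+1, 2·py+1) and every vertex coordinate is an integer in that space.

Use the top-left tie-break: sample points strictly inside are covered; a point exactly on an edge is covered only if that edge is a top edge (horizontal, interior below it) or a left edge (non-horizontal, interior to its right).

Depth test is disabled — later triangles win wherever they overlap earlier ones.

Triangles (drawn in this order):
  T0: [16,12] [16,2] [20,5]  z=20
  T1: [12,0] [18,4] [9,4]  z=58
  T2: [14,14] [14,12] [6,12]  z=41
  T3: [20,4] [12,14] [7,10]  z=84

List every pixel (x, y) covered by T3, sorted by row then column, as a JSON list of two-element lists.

T0:
  2·area = 40
  edge (16, 12)→(16, 2): d=(0,-10) top-left  bias=+0
  edge (16, 2)→(20, 5): d=(4,3) right/bottom  bias=-1
  edge (20, 5)→(16, 12): d=(-4,7) right/bottom  bias=-1
    (8,1)@(17, 3): e=[10,1,29] → #
    (9,1)@(19, 3): e=[30,-5,15] → ·
    (8,2)@(17, 5): e=[10,9,21] → #
    (9,2)@(19, 5): e=[30,3,7] → #
    (10,2)@(21, 5): e=[50,-3,-7] → ·
    (8,3)@(17, 7): e=[10,17,13] → #
    (9,3)@(19, 7): e=[30,11,-1] → ·
    (8,4)@(17, 9): e=[10,25,5] → #
    (9,4)@(19, 9): e=[30,19,-9] → ·
    (8,5)@(17, 11): e=[10,33,-3] → ·
  covered (5 px):
    · · · · · · · · · · ·
    · · · · · · · · # · ·
    · · · · · · · · # # ·
    · · · · · · · · # · ·
    · · · · · · · · # · ·
    · · · · · · · · · · ·
    · · · · · · · · · · ·
T1:
  2·area = 36
  edge (12, 0)→(18, 4): d=(6,4) right/bottom  bias=-1
  edge (18, 4)→(9, 4): d=(-9,0) right/bottom  bias=-1
  edge (9, 4)→(12, 0): d=(3,-4) top-left  bias=+0
    (6,0)@(13, 1): e=[2,27,7] → #
    (7,0)@(15, 1): e=[-6,27,15] → ·
    (5,1)@(11, 3): e=[22,9,5] → #
    (7,1)@(15, 3): e=[6,9,21] → #
    (8,1)@(17, 3): e=[-2,9,29] → ·
    (5,2)@(11, 5): e=[34,-9,11] → ·
    (6,2)@(13, 5): e=[26,-9,19] → ·
    (7,2)@(15, 5): e=[18,-9,27] → ·
  covered (4 px):
    · · · · · · # · · · ·
    · · · · · # # # · · ·
    · · · · · · · · · · ·
    · · · · · · · · · · ·
    · · · · · · · · · · ·
    · · · · · · · · · · ·
    · · · · · · · · · · ·
T2:
  2·area = 16  (B↔C swapped to make it positive)
  edge (14, 14)→(6, 12): d=(-8,-2) top-left  bias=+0
  edge (6, 12)→(14, 12): d=(8,0) top-left  bias=+0
  edge (14, 12)→(14, 14): d=(0,2) right/bottom  bias=-1
    (5,6)@(11, 13): e=[2,8,6] → #
    (6,6)@(13, 13): e=[6,8,2] → #
    (7,6)@(15, 13): e=[10,8,-2] → ·
  covered (2 px):
    · · · · · · · · · · ·
    · · · · · · · · · · ·
    · · · · · · · · · · ·
    · · · · · · · · · · ·
    · · · · · · · · · · ·
    · · · · · · · · · · ·
    · · · · · # # · · · ·
T3:
  2·area = 82
  edge (20, 4)→(12, 14): d=(-8,10) right/bottom  bias=-1
  edge (12, 14)→(7, 10): d=(-5,-4) top-left  bias=+0
  edge (7, 10)→(20, 4): d=(13,-6) top-left  bias=+0
    (9,2)@(19, 5): e=[2,73,7] → #
    (10,2)@(21, 5): e=[-18,81,19] → ·
    (7,3)@(15, 7): e=[26,47,9] → #
    (8,3)@(17, 7): e=[6,55,21] → #
    (9,3)@(19, 7): e=[-14,63,33] → ·
    (5,4)@(11, 9): e=[50,21,11] → #
    (6,4)@(13, 9): e=[30,29,23] → #
    (8,4)@(17, 9): e=[-10,45,47] → ·
    (4,5)@(9, 11): e=[54,3,25] → #
    (7,5)@(15, 11): e=[-6,27,61] → ·
    (4,6)@(9, 13): e=[38,-7,51] → ·
    (5,6)@(11, 13): e=[18,1,63] → #
  covered (10 px):
    · · · · · · · · · · ·
    · · · · · · · · · · ·
    · · · · · · · · · # ·
    · · · · · · · # # · ·
    · · · · · # # # · · ·
    · · · · # # # · · · ·
    · · · · · # · · · · ·

Result: [[9,2],[7,3],[8,3],[5,4],[6,4],[7,4],[4,5],[5,5],[6,5],[5,6]]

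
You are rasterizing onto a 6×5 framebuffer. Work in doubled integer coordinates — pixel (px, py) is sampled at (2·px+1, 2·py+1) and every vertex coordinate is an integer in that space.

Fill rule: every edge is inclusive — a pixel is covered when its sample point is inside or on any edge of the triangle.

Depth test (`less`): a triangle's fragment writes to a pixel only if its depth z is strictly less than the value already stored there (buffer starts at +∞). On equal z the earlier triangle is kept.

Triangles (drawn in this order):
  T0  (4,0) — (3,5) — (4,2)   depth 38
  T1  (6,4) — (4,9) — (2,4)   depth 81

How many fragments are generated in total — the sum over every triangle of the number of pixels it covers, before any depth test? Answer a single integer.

T0:
  2·area = 2  (B↔C swapped to make it positive)
  edge (4, 0)→(4, 2): d=(0,2) inclusive
  edge (4, 2)→(3, 5): d=(-1,3) inclusive
  edge (3, 5)→(4, 0): d=(1,-5) inclusive
    (1,2)@(3, 5): e=[2,0,0] → #  [on edge]
    (2,2)@(5, 5): e=[-2,-6,10] → ·
    (1,3)@(3, 7): e=[2,-2,2] → ·
  covered (1 px):
    · · · · · ·
    · · · · · ·
    · # · · · ·
    · · · · · ·
    · · · · · ·
T1:
  2·area = 20
  edge (6, 4)→(4, 9): d=(-2,5) inclusive
  edge (4, 9)→(2, 4): d=(-2,-5) inclusive
  edge (2, 4)→(6, 4): d=(4,0) inclusive
    (1,2)@(3, 5): e=[13,3,4] → #
    (2,2)@(5, 5): e=[3,13,4] → #
    (3,2)@(7, 5): e=[-7,23,4] → ·
    (1,3)@(3, 7): e=[9,-1,12] → ·
    (2,3)@(5, 7): e=[-1,9,12] → ·
  covered (2 px):
    · · · · · ·
    · · · · · ·
    · # # · · ·
    · · · · · ·
    · · · · · ·

Final: 3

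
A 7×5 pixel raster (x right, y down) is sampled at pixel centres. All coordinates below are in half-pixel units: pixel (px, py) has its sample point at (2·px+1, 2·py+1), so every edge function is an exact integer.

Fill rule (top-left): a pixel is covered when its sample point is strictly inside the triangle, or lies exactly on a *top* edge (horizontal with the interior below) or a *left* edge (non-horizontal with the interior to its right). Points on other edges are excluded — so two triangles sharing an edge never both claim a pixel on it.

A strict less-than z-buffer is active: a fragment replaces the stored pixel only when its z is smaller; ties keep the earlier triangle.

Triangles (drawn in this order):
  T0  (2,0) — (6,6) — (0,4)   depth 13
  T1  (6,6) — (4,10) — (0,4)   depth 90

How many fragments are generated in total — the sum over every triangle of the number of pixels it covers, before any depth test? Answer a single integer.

T0:
  2·area = 28
  edge (2, 0)→(6, 6): d=(4,6) right/bottom  bias=-1
  edge (6, 6)→(0, 4): d=(-6,-2) top-left  bias=+0
  edge (0, 4)→(2, 0): d=(2,-4) top-left  bias=+0
    (0,1)@(1, 3): e=[18,8,2] → █
    (1,1)@(3, 3): e=[6,12,10] → █
    (2,1)@(5, 3): e=[-6,16,18] → ·
    (0,2)@(1, 5): e=[26,-4,6] → ·
    (1,2)@(3, 5): e=[14,0,14] → █  [on edge]
    (2,2)@(5, 5): e=[2,4,22] → █
    (3,2)@(7, 5): e=[-10,8,30] → ·
    (1,3)@(3, 7): e=[22,-12,18] → ·
    (2,3)@(5, 7): e=[10,-8,26] → ·
    (4,3)@(9, 7): e=[-14,0,42] → ·  [on edge]
  covered (4 px):
    · · · · · · ·
    █ █ · · · · ·
    · █ █ · · · ·
    · · · · · · ·
    · · · · · · ·
T1:
  2·area = 28
  edge (6, 6)→(4, 10): d=(-2,4) right/bottom  bias=-1
  edge (4, 10)→(0, 4): d=(-4,-6) top-left  bias=+0
  edge (0, 4)→(6, 6): d=(6,2) right/bottom  bias=-1
    (0,2)@(1, 5): e=[22,2,4] → █
    (1,2)@(3, 5): e=[14,14,0] → ·  [on edge]
    (0,3)@(1, 7): e=[18,-6,16] → ·
    (1,3)@(3, 7): e=[10,6,12] → █
    (2,3)@(5, 7): e=[2,18,8] → █
    (3,3)@(7, 7): e=[-6,30,4] → ·
    (4,3)@(9, 7): e=[-14,42,0] → ·  [on edge]
    (1,4)@(3, 9): e=[6,-2,24] → ·
    (2,4)@(5, 9): e=[-2,10,20] → ·
  covered (3 px):
    · · · · · · ·
    · · · · · · ·
    █ · · · · · ·
    · █ █ · · · ·
    · · · · · · ·

Final: 7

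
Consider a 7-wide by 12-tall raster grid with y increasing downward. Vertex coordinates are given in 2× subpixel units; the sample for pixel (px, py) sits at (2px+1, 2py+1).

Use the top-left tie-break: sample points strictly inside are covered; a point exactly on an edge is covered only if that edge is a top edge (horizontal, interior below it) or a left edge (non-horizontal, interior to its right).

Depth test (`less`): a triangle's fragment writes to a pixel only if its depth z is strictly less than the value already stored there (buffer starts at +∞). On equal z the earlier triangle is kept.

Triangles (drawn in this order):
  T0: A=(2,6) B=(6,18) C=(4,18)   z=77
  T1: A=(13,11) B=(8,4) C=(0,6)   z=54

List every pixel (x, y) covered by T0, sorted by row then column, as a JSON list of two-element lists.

T0:
  2·area = 24
  edge (2, 6)→(6, 18): d=(4,12) right/bottom  bias=-1
  edge (6, 18)→(4, 18): d=(-2,0) right/bottom  bias=-1
  edge (4, 18)→(2, 6): d=(-2,-12) top-left  bias=+0
    (0,1)@(1, 3): e=[0,30,-6] → ·  [on edge]
    (1,4)@(3, 9): e=[0,18,6] → ·  [on edge]
    (1,5)@(3, 11): e=[8,14,2] → █
    (2,5)@(5, 11): e=[-16,14,26] → ·
    (1,6)@(3, 13): e=[16,10,-2] → ·
    (2,7)@(5, 15): e=[0,6,18] → ·  [on edge]
    (2,8)@(5, 17): e=[8,2,14] → █
    (3,8)@(7, 17): e=[-16,2,38] → ·
    (2,9)@(5, 19): e=[16,-2,10] → ·
    (3,10)@(7, 21): e=[0,-6,30] → ·  [on edge]
  covered (2 px):
    · · · · · · ·
    · · · · · · ·
    · · · · · · ·
    · · · · · · ·
    · · · · · · ·
    · █ · · · · ·
    · · · · · · ·
    · · · · · · ·
    · · █ · · · ·
    · · · · · · ·
    · · · · · · ·
    · · · · · · ·
T1:
  2·area = 66  (B↔C swapped to make it positive)
  edge (13, 11)→(0, 6): d=(-13,-5) top-left  bias=+0
  edge (0, 6)→(8, 4): d=(8,-2) top-left  bias=+0
  edge (8, 4)→(13, 11): d=(5,7) right/bottom  bias=-1
    (2,2)@(5, 5): e=[38,2,26] → █
    (3,2)@(7, 5): e=[48,6,12] → █
    (4,2)@(9, 5): e=[58,10,-2] → ·
    (1,3)@(3, 7): e=[2,14,50] → █
    (4,3)@(9, 7): e=[32,26,8] → █
    (5,3)@(11, 7): e=[42,30,-6] → ·
    (1,4)@(3, 9): e=[-24,30,60] → ·
    (2,4)@(5, 9): e=[-14,34,46] → ·
    (3,4)@(7, 9): e=[-4,38,32] → ·
    (4,4)@(9, 9): e=[6,42,18] → █
    (5,4)@(11, 9): e=[16,46,4] → █
    (6,4)@(13, 9): e=[26,50,-10] → ·
    (6,5)@(13, 11): e=[0,66,0] → ·  [on edge]
  covered (8 px):
    · · · · · · ·
    · · · · · · ·
    · · █ █ · · ·
    · █ █ █ █ · ·
    · · · · █ █ ·
    · · · · · · ·
    · · · · · · ·
    · · · · · · ·
    · · · · · · ·
    · · · · · · ·
    · · · · · · ·
    · · · · · · ·

Result: [[1,5],[2,8]]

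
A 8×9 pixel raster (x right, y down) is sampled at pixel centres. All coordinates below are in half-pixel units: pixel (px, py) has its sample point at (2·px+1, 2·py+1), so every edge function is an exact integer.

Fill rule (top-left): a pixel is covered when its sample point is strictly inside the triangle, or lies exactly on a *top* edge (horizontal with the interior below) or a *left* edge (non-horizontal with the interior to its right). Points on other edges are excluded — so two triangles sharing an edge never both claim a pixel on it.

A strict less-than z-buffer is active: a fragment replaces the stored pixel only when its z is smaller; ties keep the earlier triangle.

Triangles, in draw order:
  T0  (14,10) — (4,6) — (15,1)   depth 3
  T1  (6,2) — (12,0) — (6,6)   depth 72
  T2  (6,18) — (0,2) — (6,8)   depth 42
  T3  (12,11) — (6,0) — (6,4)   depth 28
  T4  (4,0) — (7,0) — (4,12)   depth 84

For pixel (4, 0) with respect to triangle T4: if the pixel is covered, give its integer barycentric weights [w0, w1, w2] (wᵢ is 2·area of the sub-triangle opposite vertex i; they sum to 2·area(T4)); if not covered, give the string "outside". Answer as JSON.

T0:
  2·area = 94
  edge (14, 10)→(4, 6): d=(-10,-4) top-left  bias=+0
  edge (4, 6)→(15, 1): d=(11,-5) top-left  bias=+0
  edge (15, 1)→(14, 10): d=(-1,9) right/bottom  bias=-1
    (7,0)@(15, 1): e=[94,0,0] → ·  [on edge]
    (5,1)@(11, 3): e=[58,2,34] → █
    (6,1)@(13, 3): e=[66,12,16] → █
    (7,1)@(15, 3): e=[74,22,-2] → ·
    (3,2)@(7, 5): e=[22,4,68] → █
    (4,2)@(9, 5): e=[30,14,50] → █
    (7,2)@(15, 5): e=[54,44,-4] → ·
    (3,3)@(7, 7): e=[2,26,66] → █
    (7,3)@(15, 7): e=[34,66,-6] → ·
    (3,4)@(7, 9): e=[-18,48,64] → ·
    (4,4)@(9, 9): e=[-10,58,46] → ·
    (5,4)@(11, 9): e=[-2,68,28] → ·
  covered (11 px):
    · · · · · · · ·
    · · · · · █ █ ·
    · · · █ █ █ █ ·
    · · · █ █ █ █ ·
    · · · · · · █ ·
    · · · · · · · ·
    · · · · · · · ·
    · · · · · · · ·
    · · · · · · · ·
T1:
  2·area = 24
  edge (6, 2)→(12, 0): d=(6,-2) top-left  bias=+0
  edge (12, 0)→(6, 6): d=(-6,6) right/bottom  bias=-1
  edge (6, 6)→(6, 2): d=(0,-4) top-left  bias=+0
    (4,0)@(9, 1): e=[0,12,12] → █  [on edge]
    (5,0)@(11, 1): e=[4,0,20] → ·  [on edge]
    (1,1)@(3, 3): e=[0,36,-12] → ·  [on edge]
    (3,1)@(7, 3): e=[8,12,4] → █
    (4,1)@(9, 3): e=[12,0,12] → ·  [on edge]
    (3,2)@(7, 5): e=[20,0,4] → ·  [on edge]
    (2,3)@(5, 7): e=[28,0,-4] → ·  [on edge]
    (1,4)@(3, 9): e=[36,0,-12] → ·  [on edge]
    (0,5)@(1, 11): e=[44,0,-20] → ·  [on edge]
  covered (2 px):
    · · · · █ · · ·
    · · · █ · · · ·
    · · · · · · · ·
    · · · · · · · ·
    · · · · · · · ·
    · · · · · · · ·
    · · · · · · · ·
    · · · · · · · ·
    · · · · · · · ·
T2:
  2·area = 60
  edge (6, 18)→(0, 2): d=(-6,-16) top-left  bias=+0
  edge (0, 2)→(6, 8): d=(6,6) right/bottom  bias=-1
  edge (6, 8)→(6, 18): d=(0,10) right/bottom  bias=-1
    (0,1)@(1, 3): e=[10,0,50] → ·  [on edge]
    (1,2)@(3, 5): e=[30,0,30] → ·  [on edge]
    (1,3)@(3, 7): e=[18,12,30] → █
    (2,3)@(5, 7): e=[50,0,10] → ·  [on edge]
    (1,4)@(3, 9): e=[6,24,30] → █
    (2,4)@(5, 9): e=[38,12,10] → █
    (3,4)@(7, 9): e=[70,0,-10] → ·  [on edge]
    (1,5)@(3, 11): e=[-6,36,30] → ·
    (2,5)@(5, 11): e=[26,24,10] → █
    (3,5)@(7, 11): e=[58,12,-10] → ·
    (4,5)@(9, 11): e=[90,0,-30] → ·  [on edge]
    (2,6)@(5, 13): e=[14,36,10] → █
    (5,6)@(11, 13): e=[110,0,-50] → ·  [on edge]
    (6,7)@(13, 15): e=[130,0,-70] → ·  [on edge]
    (7,8)@(15, 17): e=[150,0,-90] → ·  [on edge]
  covered (6 px):
    · · · · · · · ·
    · · · · · · · ·
    · · · · · · · ·
    · █ · · · · · ·
    · █ █ · · · · ·
    · · █ · · · · ·
    · · █ · · · · ·
    · · █ · · · · ·
    · · · · · · · ·
T3:
  2·area = 24  (B↔C swapped to make it positive)
  edge (12, 11)→(6, 4): d=(-6,-7) top-left  bias=+0
  edge (6, 4)→(6, 0): d=(0,-4) top-left  bias=+0
  edge (6, 0)→(12, 11): d=(6,11) right/bottom  bias=-1
    (3,1)@(7, 3): e=[13,4,7] → █
    (4,1)@(9, 3): e=[27,12,-15] → ·
    (3,2)@(7, 5): e=[1,4,19] → █
    (4,2)@(9, 5): e=[15,12,-3] → ·
    (3,3)@(7, 7): e=[-11,4,31] → ·
    (4,3)@(9, 7): e=[3,12,9] → █
    (5,3)@(11, 7): e=[17,20,-13] → ·
    (4,4)@(9, 9): e=[-9,12,21] → ·
  covered (3 px):
    · · · · · · · ·
    · · · █ · · · ·
    · · · █ · · · ·
    · · · · █ · · ·
    · · · · · · · ·
    · · · · · · · ·
    · · · · · · · ·
    · · · · · · · ·
    · · · · · · · ·
T4:
  2·area = 36
  edge (4, 0)→(7, 0): d=(3,0) top-left  bias=+0
  edge (7, 0)→(4, 12): d=(-3,12) right/bottom  bias=-1
  edge (4, 12)→(4, 0): d=(0,-12) top-left  bias=+0
    (2,0)@(5, 1): e=[3,21,12] → █
    (3,0)@(7, 1): e=[3,-3,36] → ·
    (2,1)@(5, 3): e=[9,15,12] → █
    (3,1)@(7, 3): e=[9,-9,36] → ·
    (2,2)@(5, 5): e=[15,9,12] → █
    (3,2)@(7, 5): e=[15,-15,36] → ·
    (2,3)@(5, 7): e=[21,3,12] → █
    (3,3)@(7, 7): e=[21,-21,36] → ·
    (2,4)@(5, 9): e=[27,-3,12] → ·
  covered (4 px):
    · · █ · · · · ·
    · · █ · · · · ·
    · · █ · · · · ·
    · · █ · · · · ·
    · · · · · · · ·
    · · · · · · · ·
    · · · · · · · ·
    · · · · · · · ·
    · · · · · · · ·

Final: "outside"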